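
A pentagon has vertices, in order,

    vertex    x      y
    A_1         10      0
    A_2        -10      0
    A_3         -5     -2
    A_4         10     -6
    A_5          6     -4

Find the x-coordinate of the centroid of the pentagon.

Apply Gauss's area formula. First the cross-terms c_i = x_i·y_{i+1} − x_{i+1}·y_i:
  0, 20, 50, -4, 40  ⇒  2A = 106, A = 53.
Then Σ (x_i + x_{i+1})·c_i = 526, so x̄ = 526 / (6·53) = 263/159.

263/159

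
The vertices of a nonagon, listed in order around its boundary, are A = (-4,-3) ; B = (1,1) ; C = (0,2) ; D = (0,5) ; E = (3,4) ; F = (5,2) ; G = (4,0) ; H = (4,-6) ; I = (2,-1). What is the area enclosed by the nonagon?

31

Σ = (-1) + (2) + (0) + (-15) + (-14) + (-8) + (-24) + (8) + (-10) = -62
Area = |Σ|/2 = 31.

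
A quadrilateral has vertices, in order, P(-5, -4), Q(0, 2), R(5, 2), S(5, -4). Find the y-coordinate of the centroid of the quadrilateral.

Apply the surveyor's formula. First the cross-terms c_i = x_i·y_{i+1} − x_{i+1}·y_i:
  -10, -10, -30, -40  ⇒  2A = -90, A = -45.
Then Σ (y_i + y_{i+1})·c_i = 360, so ȳ = 360 / (6·(-45)) = -4/3.

-4/3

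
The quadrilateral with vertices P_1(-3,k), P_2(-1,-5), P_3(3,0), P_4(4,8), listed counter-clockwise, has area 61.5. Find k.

9

The doubled signed area Σ (x_i y_{i+1} − x_{i+1} y_i) is linear in k.
With k=0 it equals 78; the coefficient of k is 5 (from the two edges through P_1).
So 5·k + 78 = 2·61.5 = 123 ⇒ k = 9.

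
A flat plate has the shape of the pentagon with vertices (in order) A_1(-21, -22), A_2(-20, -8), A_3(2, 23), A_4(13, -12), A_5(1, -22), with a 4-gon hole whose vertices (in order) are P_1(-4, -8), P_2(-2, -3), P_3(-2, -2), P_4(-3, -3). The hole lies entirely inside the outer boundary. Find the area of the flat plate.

Outer boundary:
Apply the surveyor's formula: 2A = Σ (x_i·y_{i+1} − x_{i+1}·y_i), indices taken mod 5.
Cross-terms: -272, -444, -323, -274, -484  ⇒  Σ = -1797
Area = |Σ|/2 = 898.5.
Hole:
Apply the shoelace (surveyor's) formula: 2A = Σ (x_i·y_{i+1} − x_{i+1}·y_i), indices taken mod 4.
Cross-terms: -4, -2, 0, 12  ⇒  Σ = 6
Area = |Σ|/2 = 3.
Net area = 898.5 − 3 = 895.5.

895.5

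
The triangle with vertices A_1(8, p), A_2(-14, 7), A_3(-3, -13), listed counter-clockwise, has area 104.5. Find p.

-14

Write out the shoelace sum; only the two edges meeting at A_1 involve p:
2·Area = [((-3)·p − 8·(-13)) + (8·7 − (-14)·p)] + 203
       = 11·p + 363 = 209
⇒ p = -14.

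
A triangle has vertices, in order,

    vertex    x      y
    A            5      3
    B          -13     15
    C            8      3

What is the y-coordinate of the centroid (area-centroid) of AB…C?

Apply the shoelace (surveyor's) formula. First the cross-terms c_i = x_i·y_{i+1} − x_{i+1}·y_i:
  114, -159, 9  ⇒  2A = -36, A = -18.
Then Σ (y_i + y_{i+1})·c_i = -756, so ȳ = -756 / (6·(-18)) = 7.

7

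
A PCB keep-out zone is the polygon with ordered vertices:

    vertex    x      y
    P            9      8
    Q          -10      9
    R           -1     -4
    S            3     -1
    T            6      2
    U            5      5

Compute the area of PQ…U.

Apply the shoelace formula: 2A = Σ (x_i·y_{i+1} − x_{i+1}·y_i), indices taken mod 6.
Cross-terms: 161, 49, 13, 12, 20, -5  ⇒  Σ = 250
Area = |Σ|/2 = 125.

125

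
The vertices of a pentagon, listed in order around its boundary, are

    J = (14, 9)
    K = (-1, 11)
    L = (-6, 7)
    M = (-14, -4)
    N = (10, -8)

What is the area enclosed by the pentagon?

349

Σ = (163) + (59) + (122) + (152) + (202) = 698
Area = |Σ|/2 = 349.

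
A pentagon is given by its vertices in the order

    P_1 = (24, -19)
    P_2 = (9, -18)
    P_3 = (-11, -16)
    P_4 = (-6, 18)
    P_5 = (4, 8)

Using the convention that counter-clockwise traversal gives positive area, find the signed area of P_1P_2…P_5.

Σ = (-261) + (-342) + (-294) + (-120) + (-268) = -1285
Signed area = Σ/2 = -642.5 (negative ⇒ clockwise traversal).

-642.5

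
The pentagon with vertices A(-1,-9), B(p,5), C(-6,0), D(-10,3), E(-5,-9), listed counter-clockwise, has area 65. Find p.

The doubled signed area Σ (x_i y_{i+1} − x_{i+1} y_i) is linear in p.
With p=0 it equals 148; the coefficient of p is 9 (from the two edges through B).
So 9·p + 148 = 2·65 = 130 ⇒ p = -2.

-2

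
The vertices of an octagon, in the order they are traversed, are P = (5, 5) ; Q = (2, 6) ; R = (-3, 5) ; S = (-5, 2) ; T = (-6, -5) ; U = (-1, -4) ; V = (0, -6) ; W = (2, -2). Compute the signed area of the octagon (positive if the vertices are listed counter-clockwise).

80.5

Cross-terms: 20, 28, 19, 37, 19, 6, 12, 20  ⇒  Σ = 161
Signed area = Σ/2 = 80.5 (positive ⇒ counter-clockwise traversal).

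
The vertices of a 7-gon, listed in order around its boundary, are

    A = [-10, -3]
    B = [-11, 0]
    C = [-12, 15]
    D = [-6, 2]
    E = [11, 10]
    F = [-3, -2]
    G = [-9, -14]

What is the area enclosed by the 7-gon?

Apply Gauss's area formula: 2A = Σ (x_i·y_{i+1} − x_{i+1}·y_i), indices taken mod 7.
Σ = (-33) + (-165) + (66) + (-82) + (8) + (24) + (-113) = -295
Area = |Σ|/2 = 147.5.

147.5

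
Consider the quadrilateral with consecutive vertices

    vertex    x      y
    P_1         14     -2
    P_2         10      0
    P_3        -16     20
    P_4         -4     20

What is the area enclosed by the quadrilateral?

Apply the shoelace (surveyor's) formula: 2A = Σ (x_i·y_{i+1} − x_{i+1}·y_i), indices taken mod 4.
P_1→P_2: (14)(0) − (10)(-2) = 20
P_2→P_3: (10)(20) − (-16)(0) = 200
P_3→P_4: (-16)(20) − (-4)(20) = -240
P_4→P_1: (-4)(-2) − (14)(20) = -272
Σ = -292
Area = |Σ|/2 = 146.

146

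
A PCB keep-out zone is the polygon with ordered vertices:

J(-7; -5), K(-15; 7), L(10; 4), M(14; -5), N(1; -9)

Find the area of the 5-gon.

274.5

Apply the shoelace (surveyor's) formula: 2A = Σ (x_i·y_{i+1} − x_{i+1}·y_i), indices taken mod 5.
J→K: (-7)(7) − (-15)(-5) = -124
K→L: (-15)(4) − (10)(7) = -130
L→M: (10)(-5) − (14)(4) = -106
M→N: (14)(-9) − (1)(-5) = -121
N→J: (1)(-5) − (-7)(-9) = -68
Σ = -549
Area = |Σ|/2 = 274.5.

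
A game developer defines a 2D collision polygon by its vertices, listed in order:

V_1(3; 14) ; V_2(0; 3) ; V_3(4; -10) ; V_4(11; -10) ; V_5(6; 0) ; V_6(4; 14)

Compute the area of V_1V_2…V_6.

Apply Gauss's area formula: 2A = Σ (x_i·y_{i+1} − x_{i+1}·y_i), indices taken mod 6.
V_1→V_2: (3)(3) − (0)(14) = 9
V_2→V_3: (0)(-10) − (4)(3) = -12
V_3→V_4: (4)(-10) − (11)(-10) = 70
V_4→V_5: (11)(0) − (6)(-10) = 60
V_5→V_6: (6)(14) − (4)(0) = 84
V_6→V_1: (4)(14) − (3)(14) = 14
Σ = 225
Area = |Σ|/2 = 112.5.

112.5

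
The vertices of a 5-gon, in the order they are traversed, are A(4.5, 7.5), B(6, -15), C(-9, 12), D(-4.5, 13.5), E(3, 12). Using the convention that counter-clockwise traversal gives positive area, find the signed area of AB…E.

-184.5

Apply the surveyor's formula: 2A = Σ (x_i·y_{i+1} − x_{i+1}·y_i), indices taken mod 5.
Σ = (-112.5) + (-63) + (-67.5) + (-94.5) + (-31.5) = -369
Signed area = Σ/2 = -184.5 (negative ⇒ clockwise traversal).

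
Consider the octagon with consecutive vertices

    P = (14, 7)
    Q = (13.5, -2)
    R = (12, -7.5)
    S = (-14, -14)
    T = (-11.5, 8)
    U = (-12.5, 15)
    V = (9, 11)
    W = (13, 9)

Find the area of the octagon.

593.875

Apply the shoelace formula: 2A = Σ (x_i·y_{i+1} − x_{i+1}·y_i), indices taken mod 8.
Σ = (-122.5) + (-77.25) + (-273) + (-273) + (-72.5) + (-272.5) + (-62) + (-35) = -1187.75
Area = |Σ|/2 = 593.875.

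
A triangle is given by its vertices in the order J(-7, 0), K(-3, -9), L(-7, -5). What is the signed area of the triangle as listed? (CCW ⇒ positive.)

-10

Apply the shoelace formula: 2A = Σ (x_i·y_{i+1} − x_{i+1}·y_i), indices taken mod 3.
Σ = (63) + (-48) + (-35) = -20
Signed area = Σ/2 = -10 (negative ⇒ clockwise traversal).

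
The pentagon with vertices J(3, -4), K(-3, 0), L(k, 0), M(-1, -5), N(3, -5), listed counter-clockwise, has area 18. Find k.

-5

Write out the shoelace sum; only the two edges meeting at L involve k:
2·Area = [((-3)·0 − k·0) + (k·(-5) − (-1)·0)] + 11
       = -5·k + 11 = 36
⇒ k = -5.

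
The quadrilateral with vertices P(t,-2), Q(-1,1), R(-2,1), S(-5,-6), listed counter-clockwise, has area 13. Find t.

0

Write out the shoelace sum; only the two edges meeting at P involve t:
2·Area = [((-5)·(-2) − t·(-6)) + (t·1 − (-1)·(-2))] + 18
       = 7·t + 26 = 26
⇒ t = 0.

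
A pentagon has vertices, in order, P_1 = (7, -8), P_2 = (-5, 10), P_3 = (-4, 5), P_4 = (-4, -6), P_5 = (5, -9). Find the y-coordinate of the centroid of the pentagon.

Apply Gauss's area formula. First the cross-terms c_i = x_i·y_{i+1} − x_{i+1}·y_i:
  30, 15, 44, 66, 23  ⇒  2A = 178, A = 89.
Then Σ (y_i + y_{i+1})·c_i = -1140, so ȳ = -1140 / (6·89) = -190/89.

-190/89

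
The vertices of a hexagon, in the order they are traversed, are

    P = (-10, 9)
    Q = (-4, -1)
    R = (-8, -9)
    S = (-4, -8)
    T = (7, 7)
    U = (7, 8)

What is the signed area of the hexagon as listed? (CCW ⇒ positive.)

Apply Gauss's area formula: 2A = Σ (x_i·y_{i+1} − x_{i+1}·y_i), indices taken mod 6.
Σ = (46) + (28) + (28) + (28) + (7) + (143) = 280
Signed area = Σ/2 = 140 (positive ⇒ counter-clockwise traversal).

140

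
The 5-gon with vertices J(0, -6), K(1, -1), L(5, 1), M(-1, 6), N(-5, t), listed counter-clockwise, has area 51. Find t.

1

Write out the shoelace sum; only the two edges meeting at N involve t:
2·Area = [((-1)·t − (-5)·6) + ((-5)·(-6) − 0·t)] + 43
       = -1·t + 103 = 102
⇒ t = 1.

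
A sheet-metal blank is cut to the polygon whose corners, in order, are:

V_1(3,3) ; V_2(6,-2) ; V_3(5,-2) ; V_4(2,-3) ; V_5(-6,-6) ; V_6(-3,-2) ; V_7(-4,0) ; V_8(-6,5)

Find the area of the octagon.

67

Apply the shoelace (surveyor's) formula: 2A = Σ (x_i·y_{i+1} − x_{i+1}·y_i), indices taken mod 8.
Cross-terms: -24, -2, -11, -30, -6, -8, -20, -33  ⇒  Σ = -134
Area = |Σ|/2 = 67.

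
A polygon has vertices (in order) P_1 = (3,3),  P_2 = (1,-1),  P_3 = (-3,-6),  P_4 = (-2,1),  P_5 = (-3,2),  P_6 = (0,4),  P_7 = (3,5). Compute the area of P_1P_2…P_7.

30.5

Apply the shoelace (surveyor's) formula: 2A = Σ (x_i·y_{i+1} − x_{i+1}·y_i), indices taken mod 7.
Σ = (-6) + (-9) + (-15) + (-1) + (-12) + (-12) + (-6) = -61
Area = |Σ|/2 = 30.5.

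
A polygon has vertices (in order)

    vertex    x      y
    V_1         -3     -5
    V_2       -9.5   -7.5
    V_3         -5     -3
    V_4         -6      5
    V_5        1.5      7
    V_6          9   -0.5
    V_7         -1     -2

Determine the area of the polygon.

Apply the shoelace formula: 2A = Σ (x_i·y_{i+1} − x_{i+1}·y_i), indices taken mod 7.
V_1→V_2: (-3)(-7.5) − (-9.5)(-5) = -25
V_2→V_3: (-9.5)(-3) − (-5)(-7.5) = -9
V_3→V_4: (-5)(5) − (-6)(-3) = -43
V_4→V_5: (-6)(7) − (1.5)(5) = -49.5
V_5→V_6: (1.5)(-0.5) − (9)(7) = -63.75
V_6→V_7: (9)(-2) − (-1)(-0.5) = -18.5
V_7→V_1: (-1)(-5) − (-3)(-2) = -1
Σ = -209.75
Area = |Σ|/2 = 104.875.

104.875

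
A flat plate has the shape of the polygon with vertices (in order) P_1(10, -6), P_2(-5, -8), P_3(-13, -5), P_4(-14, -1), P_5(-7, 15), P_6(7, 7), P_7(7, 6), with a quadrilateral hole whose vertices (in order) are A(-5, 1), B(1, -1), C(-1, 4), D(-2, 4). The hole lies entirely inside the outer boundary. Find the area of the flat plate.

Outer boundary:
Apply the shoelace (surveyor's) formula: 2A = Σ (x_i·y_{i+1} − x_{i+1}·y_i), indices taken mod 7.
Σ = (-110) + (-79) + (-57) + (-217) + (-154) + (-7) + (-102) = -726
Area = |Σ|/2 = 363.
Hole:
Apply the shoelace formula: 2A = Σ (x_i·y_{i+1} − x_{i+1}·y_i), indices taken mod 4.
Cross-terms: 4, 3, 4, 18  ⇒  Σ = 29
Area = |Σ|/2 = 14.5.
Net area = 363 − 14.5 = 348.5.

348.5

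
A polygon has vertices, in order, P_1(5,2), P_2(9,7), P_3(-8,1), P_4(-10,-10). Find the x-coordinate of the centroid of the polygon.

-489/202

Apply the surveyor's formula. First the cross-terms c_i = x_i·y_{i+1} − x_{i+1}·y_i:
  17, 65, 90, 30  ⇒  2A = 202, A = 101.
Then Σ (x_i + x_{i+1})·c_i = -1467, so x̄ = -1467 / (6·101) = -489/202.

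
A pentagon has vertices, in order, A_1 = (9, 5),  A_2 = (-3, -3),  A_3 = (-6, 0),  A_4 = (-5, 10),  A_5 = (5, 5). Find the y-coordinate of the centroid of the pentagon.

Apply the shoelace formula. First the cross-terms c_i = x_i·y_{i+1} − x_{i+1}·y_i:
  -12, -18, -60, -75, -20  ⇒  2A = -185, A = -92.5.
Then Σ (y_i + y_{i+1})·c_i = -1895, so ȳ = -1895 / (6·(-92.5)) = 379/111.

379/111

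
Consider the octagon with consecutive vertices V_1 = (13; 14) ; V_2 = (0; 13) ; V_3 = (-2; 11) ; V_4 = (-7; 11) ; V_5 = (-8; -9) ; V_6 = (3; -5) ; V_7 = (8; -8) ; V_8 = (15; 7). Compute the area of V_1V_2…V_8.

V_1→V_2: (13)(13) − (0)(14) = 169
V_2→V_3: (0)(11) − (-2)(13) = 26
V_3→V_4: (-2)(11) − (-7)(11) = 55
V_4→V_5: (-7)(-9) − (-8)(11) = 151
V_5→V_6: (-8)(-5) − (3)(-9) = 67
V_6→V_7: (3)(-8) − (8)(-5) = 16
V_7→V_8: (8)(7) − (15)(-8) = 176
V_8→V_1: (15)(14) − (13)(7) = 119
Σ = 779
Area = |Σ|/2 = 389.5.

389.5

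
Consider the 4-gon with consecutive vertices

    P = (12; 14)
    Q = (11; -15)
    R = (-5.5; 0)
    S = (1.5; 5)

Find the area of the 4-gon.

241.5

Σ = (-334) + (-82.5) + (-27.5) + (-39) = -483
Area = |Σ|/2 = 241.5.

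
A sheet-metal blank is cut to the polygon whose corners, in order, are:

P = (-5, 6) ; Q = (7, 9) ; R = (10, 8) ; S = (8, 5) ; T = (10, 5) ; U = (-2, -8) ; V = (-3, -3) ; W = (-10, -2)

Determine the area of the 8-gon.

163.5

Cross-terms: -87, -34, -14, -10, -70, -18, -24, -70  ⇒  Σ = -327
Area = |Σ|/2 = 163.5.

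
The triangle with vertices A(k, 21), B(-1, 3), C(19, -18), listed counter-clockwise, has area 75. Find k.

The doubled signed area Σ (x_i y_{i+1} − x_{i+1} y_i) is linear in k.
With k=0 it equals 381; the coefficient of k is 21 (from the two edges through A).
So 21·k + 381 = 2·75 = 150 ⇒ k = -11.

-11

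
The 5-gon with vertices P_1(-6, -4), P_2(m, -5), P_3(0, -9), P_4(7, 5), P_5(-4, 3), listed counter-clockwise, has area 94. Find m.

-4

The doubled signed area Σ (x_i y_{i+1} − x_{i+1} y_i) is linear in m.
With m=0 it equals 168; the coefficient of m is -5 (from the two edges through P_2).
So -5·m + 168 = 2·94 = 188 ⇒ m = -4.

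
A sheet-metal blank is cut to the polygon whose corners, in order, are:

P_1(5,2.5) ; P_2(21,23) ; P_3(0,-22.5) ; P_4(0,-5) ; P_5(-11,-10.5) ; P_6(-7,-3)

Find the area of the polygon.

254

Apply the shoelace (surveyor's) formula: 2A = Σ (x_i·y_{i+1} − x_{i+1}·y_i), indices taken mod 6.
P_1→P_2: (5)(23) − (21)(2.5) = 62.5
P_2→P_3: (21)(-22.5) − (0)(23) = -472.5
P_3→P_4: (0)(-5) − (0)(-22.5) = 0
P_4→P_5: (0)(-10.5) − (-11)(-5) = -55
P_5→P_6: (-11)(-3) − (-7)(-10.5) = -40.5
P_6→P_1: (-7)(2.5) − (5)(-3) = -2.5
Σ = -508
Area = |Σ|/2 = 254.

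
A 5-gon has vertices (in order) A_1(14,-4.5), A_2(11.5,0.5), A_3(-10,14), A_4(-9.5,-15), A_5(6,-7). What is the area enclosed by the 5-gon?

367.625

Cross-terms: 58.75, 166, 283, 156.5, 71  ⇒  Σ = 735.25
Area = |Σ|/2 = 367.625.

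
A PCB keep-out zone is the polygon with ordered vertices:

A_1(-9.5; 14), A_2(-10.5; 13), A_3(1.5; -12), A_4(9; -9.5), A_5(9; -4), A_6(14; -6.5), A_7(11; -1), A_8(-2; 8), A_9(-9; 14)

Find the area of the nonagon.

232.625

Σ = (23.5) + (106.5) + (93.75) + (49.5) + (-2.5) + (57.5) + (86) + (44) + (7) = 465.25
Area = |Σ|/2 = 232.625.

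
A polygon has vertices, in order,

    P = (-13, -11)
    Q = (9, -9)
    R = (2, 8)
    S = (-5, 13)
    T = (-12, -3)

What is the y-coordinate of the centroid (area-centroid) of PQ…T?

Apply the shoelace (surveyor's) formula. First the cross-terms c_i = x_i·y_{i+1} − x_{i+1}·y_i:
  216, 90, 66, 171, 93  ⇒  2A = 636, A = 318.
Then Σ (y_i + y_{i+1})·c_i = -2616, so ȳ = -2616 / (6·318) = -218/159.

-218/159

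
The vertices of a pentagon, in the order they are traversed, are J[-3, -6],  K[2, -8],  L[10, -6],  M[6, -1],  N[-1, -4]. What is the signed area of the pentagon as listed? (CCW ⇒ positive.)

J→K: (-3)(-8) − (2)(-6) = 36
K→L: (2)(-6) − (10)(-8) = 68
L→M: (10)(-1) − (6)(-6) = 26
M→N: (6)(-4) − (-1)(-1) = -25
N→J: (-1)(-6) − (-3)(-4) = -6
Σ = 99
Signed area = Σ/2 = 49.5 (positive ⇒ counter-clockwise traversal).

49.5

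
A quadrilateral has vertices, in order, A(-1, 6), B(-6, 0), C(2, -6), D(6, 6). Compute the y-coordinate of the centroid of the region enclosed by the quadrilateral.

28/27

Apply the shoelace (surveyor's) formula. First the cross-terms c_i = x_i·y_{i+1} − x_{i+1}·y_i:
  36, 36, 48, 42  ⇒  2A = 162, A = 81.
Then Σ (y_i + y_{i+1})·c_i = 504, so ȳ = 504 / (6·81) = 28/27.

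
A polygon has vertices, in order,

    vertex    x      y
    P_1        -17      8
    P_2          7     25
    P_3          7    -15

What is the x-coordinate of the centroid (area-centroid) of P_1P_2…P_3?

-1

Apply the surveyor's formula. First the cross-terms c_i = x_i·y_{i+1} − x_{i+1}·y_i:
  -481, -280, -199  ⇒  2A = -960, A = -480.
Then Σ (x_i + x_{i+1})·c_i = 2880, so x̄ = 2880 / (6·(-480)) = -1.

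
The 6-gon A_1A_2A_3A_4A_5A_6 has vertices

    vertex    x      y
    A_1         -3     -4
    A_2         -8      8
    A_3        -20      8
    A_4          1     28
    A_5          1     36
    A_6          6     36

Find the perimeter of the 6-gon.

108

|A_1A_2| = √((-5)² + (12)²) = √169 = 13
|A_2A_3| = √((-12)² + (0)²) = √144 = 12
|A_3A_4| = √((21)² + (20)²) = √841 = 29
|A_4A_5| = √((0)² + (8)²) = √64 = 8
|A_5A_6| = √((5)² + (0)²) = √25 = 5
|A_6A_1| = √((-9)² + (-40)²) = √1681 = 41
Perimeter = 13 + 12 + 29 + 8 + 5 + 41 = 108.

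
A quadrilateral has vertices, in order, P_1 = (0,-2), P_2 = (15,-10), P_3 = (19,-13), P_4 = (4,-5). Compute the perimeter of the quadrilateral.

44

|P_1P_2| = √((15)² + (-8)²) = √289 = 17
|P_2P_3| = √((4)² + (-3)²) = √25 = 5
|P_3P_4| = √((-15)² + (8)²) = √289 = 17
|P_4P_1| = √((-4)² + (3)²) = √25 = 5
Perimeter = 17 + 5 + 17 + 5 = 44.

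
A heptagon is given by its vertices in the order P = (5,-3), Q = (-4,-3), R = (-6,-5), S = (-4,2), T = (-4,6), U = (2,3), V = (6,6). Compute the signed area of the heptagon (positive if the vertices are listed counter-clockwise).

-75.5

Apply the shoelace (surveyor's) formula: 2A = Σ (x_i·y_{i+1} − x_{i+1}·y_i), indices taken mod 7.
Cross-terms: -27, 2, -32, -16, -24, -6, -48  ⇒  Σ = -151
Signed area = Σ/2 = -75.5 (negative ⇒ clockwise traversal).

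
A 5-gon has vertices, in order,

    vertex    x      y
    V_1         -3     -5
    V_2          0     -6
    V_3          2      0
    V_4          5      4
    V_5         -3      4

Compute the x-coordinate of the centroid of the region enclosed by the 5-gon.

Apply the shoelace formula. First the cross-terms c_i = x_i·y_{i+1} − x_{i+1}·y_i:
  18, 12, 8, 32, 27  ⇒  2A = 97, A = 48.5.
Then Σ (x_i + x_{i+1})·c_i = -72, so x̄ = -72 / (6·48.5) = -24/97.

-24/97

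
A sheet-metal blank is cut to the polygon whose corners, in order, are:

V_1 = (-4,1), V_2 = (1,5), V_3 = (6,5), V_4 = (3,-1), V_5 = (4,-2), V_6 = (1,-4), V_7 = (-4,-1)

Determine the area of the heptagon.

54

Apply the shoelace formula: 2A = Σ (x_i·y_{i+1} − x_{i+1}·y_i), indices taken mod 7.
Cross-terms: -21, -25, -21, -2, -14, -17, -8  ⇒  Σ = -108
Area = |Σ|/2 = 54.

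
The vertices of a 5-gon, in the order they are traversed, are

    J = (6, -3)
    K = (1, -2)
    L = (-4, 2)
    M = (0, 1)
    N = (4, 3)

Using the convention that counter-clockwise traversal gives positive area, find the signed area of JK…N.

Cross-terms: -9, -6, -4, -4, -30  ⇒  Σ = -53
Signed area = Σ/2 = -26.5 (negative ⇒ clockwise traversal).

-26.5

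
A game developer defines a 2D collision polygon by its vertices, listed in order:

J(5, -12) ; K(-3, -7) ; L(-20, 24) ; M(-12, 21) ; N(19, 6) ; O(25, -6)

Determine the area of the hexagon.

710

Apply Gauss's area formula: 2A = Σ (x_i·y_{i+1} − x_{i+1}·y_i), indices taken mod 6.
Σ = (-71) + (-212) + (-132) + (-471) + (-264) + (-270) = -1420
Area = |Σ|/2 = 710.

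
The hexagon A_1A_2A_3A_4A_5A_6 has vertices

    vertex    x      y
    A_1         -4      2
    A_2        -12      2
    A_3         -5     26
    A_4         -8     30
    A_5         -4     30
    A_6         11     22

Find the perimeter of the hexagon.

|A_1A_2| = √((-8)² + (0)²) = √64 = 8
|A_2A_3| = √((7)² + (24)²) = √625 = 25
|A_3A_4| = √((-3)² + (4)²) = √25 = 5
|A_4A_5| = √((4)² + (0)²) = √16 = 4
|A_5A_6| = √((15)² + (-8)²) = √289 = 17
|A_6A_1| = √((-15)² + (-20)²) = √625 = 25
Perimeter = 8 + 25 + 5 + 4 + 17 + 25 = 84.

84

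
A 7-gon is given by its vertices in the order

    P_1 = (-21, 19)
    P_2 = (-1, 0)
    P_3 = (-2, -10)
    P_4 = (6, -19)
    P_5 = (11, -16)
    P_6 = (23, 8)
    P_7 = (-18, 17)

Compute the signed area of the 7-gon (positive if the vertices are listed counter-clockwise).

Apply Gauss's area formula: 2A = Σ (x_i·y_{i+1} − x_{i+1}·y_i), indices taken mod 7.
Σ = (19) + (10) + (98) + (113) + (456) + (535) + (15) = 1246
Signed area = Σ/2 = 623 (positive ⇒ counter-clockwise traversal).

623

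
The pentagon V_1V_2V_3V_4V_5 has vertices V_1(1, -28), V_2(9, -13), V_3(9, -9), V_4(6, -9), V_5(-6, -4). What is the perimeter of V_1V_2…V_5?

62

|V_1V_2| = √((8)² + (15)²) = √289 = 17
|V_2V_3| = √((0)² + (4)²) = √16 = 4
|V_3V_4| = √((-3)² + (0)²) = √9 = 3
|V_4V_5| = √((-12)² + (5)²) = √169 = 13
|V_5V_1| = √((7)² + (-24)²) = √625 = 25
Perimeter = 17 + 4 + 3 + 13 + 25 = 62.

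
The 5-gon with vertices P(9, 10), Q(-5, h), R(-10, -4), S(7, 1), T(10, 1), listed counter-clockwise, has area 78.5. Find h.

The doubled signed area Σ (x_i y_{i+1} − x_{i+1} y_i) is linear in h.
With h=0 it equals 176; the coefficient of h is 19 (from the two edges through Q).
So 19·h + 176 = 2·78.5 = 157 ⇒ h = -1.

-1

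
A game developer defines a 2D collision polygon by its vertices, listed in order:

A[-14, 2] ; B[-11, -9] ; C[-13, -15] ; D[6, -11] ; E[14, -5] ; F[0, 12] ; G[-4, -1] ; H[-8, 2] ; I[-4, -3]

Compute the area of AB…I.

367.5

Apply the shoelace formula: 2A = Σ (x_i·y_{i+1} − x_{i+1}·y_i), indices taken mod 9.
Cross-terms: 148, 48, 233, 124, 168, 48, -16, 32, -50  ⇒  Σ = 735
Area = |Σ|/2 = 367.5.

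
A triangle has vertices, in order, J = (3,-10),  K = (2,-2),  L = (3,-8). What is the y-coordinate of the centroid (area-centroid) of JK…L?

-20/3

Apply Gauss's area formula. First the cross-terms c_i = x_i·y_{i+1} − x_{i+1}·y_i:
  14, -10, -6  ⇒  2A = -2, A = -1.
Then Σ (y_i + y_{i+1})·c_i = 40, so ȳ = 40 / (6·(-1)) = -20/3.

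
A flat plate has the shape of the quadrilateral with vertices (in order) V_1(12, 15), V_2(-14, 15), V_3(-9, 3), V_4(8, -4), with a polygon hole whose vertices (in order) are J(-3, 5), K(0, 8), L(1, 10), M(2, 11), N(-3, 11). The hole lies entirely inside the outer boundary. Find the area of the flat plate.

315.5

Outer boundary:
Apply the shoelace formula: 2A = Σ (x_i·y_{i+1} − x_{i+1}·y_i), indices taken mod 4.
V_1→V_2: (12)(15) − (-14)(15) = 390
V_2→V_3: (-14)(3) − (-9)(15) = 93
V_3→V_4: (-9)(-4) − (8)(3) = 12
V_4→V_1: (8)(15) − (12)(-4) = 168
Σ = 663
Area = |Σ|/2 = 331.5.
Hole:
Σ = (-24) + (-8) + (-9) + (55) + (18) = 32
Area = |Σ|/2 = 16.
Net area = 331.5 − 16 = 315.5.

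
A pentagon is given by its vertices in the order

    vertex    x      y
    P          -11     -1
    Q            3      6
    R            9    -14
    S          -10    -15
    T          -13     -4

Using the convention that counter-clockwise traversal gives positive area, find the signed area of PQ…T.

-310

Apply the shoelace (surveyor's) formula: 2A = Σ (x_i·y_{i+1} − x_{i+1}·y_i), indices taken mod 5.
P→Q: (-11)(6) − (3)(-1) = -63
Q→R: (3)(-14) − (9)(6) = -96
R→S: (9)(-15) − (-10)(-14) = -275
S→T: (-10)(-4) − (-13)(-15) = -155
T→P: (-13)(-1) − (-11)(-4) = -31
Σ = -620
Signed area = Σ/2 = -310 (negative ⇒ clockwise traversal).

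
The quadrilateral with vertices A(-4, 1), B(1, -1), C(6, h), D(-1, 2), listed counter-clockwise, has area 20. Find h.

6

Write out the shoelace sum; only the two edges meeting at C involve h:
2·Area = [(1·h − 6·(-1)) + (6·2 − (-1)·h)] + 10
       = 2·h + 28 = 40
⇒ h = 6.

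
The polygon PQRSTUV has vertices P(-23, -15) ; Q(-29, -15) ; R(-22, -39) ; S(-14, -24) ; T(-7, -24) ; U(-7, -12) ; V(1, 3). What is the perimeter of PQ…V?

114

|PQ| = √((-6)² + (0)²) = √36 = 6
|QR| = √((7)² + (-24)²) = √625 = 25
|RS| = √((8)² + (15)²) = √289 = 17
|ST| = √((7)² + (0)²) = √49 = 7
|TU| = √((0)² + (12)²) = √144 = 12
|UV| = √((8)² + (15)²) = √289 = 17
|VP| = √((-24)² + (-18)²) = √900 = 30
Perimeter = 6 + 25 + 17 + 7 + 12 + 17 + 30 = 114.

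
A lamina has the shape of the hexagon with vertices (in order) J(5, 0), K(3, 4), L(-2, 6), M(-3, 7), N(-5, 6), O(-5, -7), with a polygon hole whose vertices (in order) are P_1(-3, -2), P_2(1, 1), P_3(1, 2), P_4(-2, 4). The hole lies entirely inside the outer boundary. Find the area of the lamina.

Outer boundary:
Apply the surveyor's formula: 2A = Σ (x_i·y_{i+1} − x_{i+1}·y_i), indices taken mod 6.
J→K: (5)(4) − (3)(0) = 20
K→L: (3)(6) − (-2)(4) = 26
L→M: (-2)(7) − (-3)(6) = 4
M→N: (-3)(6) − (-5)(7) = 17
N→O: (-5)(-7) − (-5)(6) = 65
O→J: (-5)(0) − (5)(-7) = 35
Σ = 167
Area = |Σ|/2 = 83.5.
Hole:
Apply the shoelace formula: 2A = Σ (x_i·y_{i+1} − x_{i+1}·y_i), indices taken mod 4.
Σ = (-1) + (1) + (8) + (16) = 24
Area = |Σ|/2 = 12.
Net area = 83.5 − 12 = 71.5.

71.5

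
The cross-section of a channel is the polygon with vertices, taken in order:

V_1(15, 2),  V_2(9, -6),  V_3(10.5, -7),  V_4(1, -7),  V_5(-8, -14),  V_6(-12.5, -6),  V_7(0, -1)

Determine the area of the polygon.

172

Apply the shoelace (surveyor's) formula: 2A = Σ (x_i·y_{i+1} − x_{i+1}·y_i), indices taken mod 7.
Cross-terms: -108, 0, -66.5, -70, -127, 12.5, 15  ⇒  Σ = -344
Area = |Σ|/2 = 172.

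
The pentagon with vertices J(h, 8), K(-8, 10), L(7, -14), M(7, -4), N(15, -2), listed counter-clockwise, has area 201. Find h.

5

Write out the shoelace sum; only the two edges meeting at J involve h:
2·Area = [(15·8 − h·(-2)) + (h·10 − (-8)·8)] + 158
       = 12·h + 342 = 402
⇒ h = 5.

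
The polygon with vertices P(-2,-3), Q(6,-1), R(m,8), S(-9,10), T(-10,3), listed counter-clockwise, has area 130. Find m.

1

The doubled signed area Σ (x_i y_{i+1} − x_{i+1} y_i) is linear in m.
With m=0 it equals 249; the coefficient of m is 11 (from the two edges through R).
So 11·m + 249 = 2·130 = 260 ⇒ m = 1.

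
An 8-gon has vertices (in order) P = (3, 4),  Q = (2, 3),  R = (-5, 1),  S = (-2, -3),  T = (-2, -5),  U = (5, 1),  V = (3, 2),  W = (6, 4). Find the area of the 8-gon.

Apply the shoelace formula: 2A = Σ (x_i·y_{i+1} − x_{i+1}·y_i), indices taken mod 8.
Cross-terms: 1, 17, 17, 4, 23, 7, 0, 12  ⇒  Σ = 81
Area = |Σ|/2 = 40.5.

40.5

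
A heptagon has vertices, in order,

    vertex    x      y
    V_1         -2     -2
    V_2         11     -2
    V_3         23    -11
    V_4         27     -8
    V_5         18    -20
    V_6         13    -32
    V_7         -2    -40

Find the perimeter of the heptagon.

116

|V_1V_2| = √((13)² + (0)²) = √169 = 13
|V_2V_3| = √((12)² + (-9)²) = √225 = 15
|V_3V_4| = √((4)² + (3)²) = √25 = 5
|V_4V_5| = √((-9)² + (-12)²) = √225 = 15
|V_5V_6| = √((-5)² + (-12)²) = √169 = 13
|V_6V_7| = √((-15)² + (-8)²) = √289 = 17
|V_7V_1| = √((0)² + (38)²) = √1444 = 38
Perimeter = 13 + 15 + 5 + 15 + 13 + 17 + 38 = 116.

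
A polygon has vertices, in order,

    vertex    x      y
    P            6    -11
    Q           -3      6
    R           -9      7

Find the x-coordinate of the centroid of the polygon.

Apply Gauss's area formula. First the cross-terms c_i = x_i·y_{i+1} − x_{i+1}·y_i:
  3, 33, 57  ⇒  2A = 93, A = 46.5.
Then Σ (x_i + x_{i+1})·c_i = -558, so x̄ = -558 / (6·46.5) = -2.

-2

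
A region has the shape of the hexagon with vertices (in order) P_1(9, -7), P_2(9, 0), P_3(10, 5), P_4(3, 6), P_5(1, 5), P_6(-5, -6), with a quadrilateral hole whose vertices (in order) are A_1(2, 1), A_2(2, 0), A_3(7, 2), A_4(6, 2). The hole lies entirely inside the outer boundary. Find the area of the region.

Outer boundary:
Apply Gauss's area formula: 2A = Σ (x_i·y_{i+1} − x_{i+1}·y_i), indices taken mod 6.
Σ = (63) + (45) + (45) + (9) + (19) + (89) = 270
Area = |Σ|/2 = 135.
Hole:
Apply the shoelace (surveyor's) formula: 2A = Σ (x_i·y_{i+1} − x_{i+1}·y_i), indices taken mod 4.
Σ = (-2) + (4) + (2) + (2) = 6
Area = |Σ|/2 = 3.
Net area = 135 − 3 = 132.

132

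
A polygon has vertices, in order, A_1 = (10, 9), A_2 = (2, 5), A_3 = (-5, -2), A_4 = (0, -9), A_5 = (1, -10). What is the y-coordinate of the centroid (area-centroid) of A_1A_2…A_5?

Apply the surveyor's formula. First the cross-terms c_i = x_i·y_{i+1} − x_{i+1}·y_i:
  32, 21, 45, 9, 109  ⇒  2A = 216, A = 108.
Then Σ (y_i + y_{i+1})·c_i = -264, so ȳ = -264 / (6·108) = -11/27.

-11/27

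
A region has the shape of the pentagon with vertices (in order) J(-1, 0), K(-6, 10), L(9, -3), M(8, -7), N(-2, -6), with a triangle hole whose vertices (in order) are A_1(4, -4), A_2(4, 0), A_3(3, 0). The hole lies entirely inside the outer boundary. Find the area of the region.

92.5

Outer boundary:
J→K: (-1)(10) − (-6)(0) = -10
K→L: (-6)(-3) − (9)(10) = -72
L→M: (9)(-7) − (8)(-3) = -39
M→N: (8)(-6) − (-2)(-7) = -62
N→J: (-2)(0) − (-1)(-6) = -6
Σ = -189
Area = |Σ|/2 = 94.5.
Hole:
Apply Gauss's area formula: 2A = Σ (x_i·y_{i+1} − x_{i+1}·y_i), indices taken mod 3.
Cross-terms: 16, 0, -12  ⇒  Σ = 4
Area = |Σ|/2 = 2.
Net area = 94.5 − 2 = 92.5.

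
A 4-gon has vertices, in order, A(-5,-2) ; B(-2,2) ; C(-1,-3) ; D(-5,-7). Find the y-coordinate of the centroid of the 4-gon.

-33/13

Apply Gauss's area formula. First the cross-terms c_i = x_i·y_{i+1} − x_{i+1}·y_i:
  -14, 8, -8, -25  ⇒  2A = -39, A = -19.5.
Then Σ (y_i + y_{i+1})·c_i = 297, so ȳ = 297 / (6·(-19.5)) = -33/13.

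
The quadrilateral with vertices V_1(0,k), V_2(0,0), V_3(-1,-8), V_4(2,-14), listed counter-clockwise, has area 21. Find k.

The doubled signed area Σ (x_i y_{i+1} − x_{i+1} y_i) is linear in k.
With k=0 it equals 30; the coefficient of k is 2 (from the two edges through V_1).
So 2·k + 30 = 2·21 = 42 ⇒ k = 6.

6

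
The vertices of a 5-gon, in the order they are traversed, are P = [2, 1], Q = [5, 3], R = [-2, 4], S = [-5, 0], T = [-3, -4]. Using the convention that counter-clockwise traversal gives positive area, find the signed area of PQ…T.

Σ = (1) + (26) + (20) + (20) + (5) = 72
Signed area = Σ/2 = 36 (positive ⇒ counter-clockwise traversal).

36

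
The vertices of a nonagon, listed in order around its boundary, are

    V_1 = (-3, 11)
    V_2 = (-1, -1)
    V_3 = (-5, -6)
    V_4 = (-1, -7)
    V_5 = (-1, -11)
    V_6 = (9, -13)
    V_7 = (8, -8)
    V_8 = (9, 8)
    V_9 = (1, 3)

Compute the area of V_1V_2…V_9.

183.5

Apply the shoelace formula: 2A = Σ (x_i·y_{i+1} − x_{i+1}·y_i), indices taken mod 9.
V_1→V_2: (-3)(-1) − (-1)(11) = 14
V_2→V_3: (-1)(-6) − (-5)(-1) = 1
V_3→V_4: (-5)(-7) − (-1)(-6) = 29
V_4→V_5: (-1)(-11) − (-1)(-7) = 4
V_5→V_6: (-1)(-13) − (9)(-11) = 112
V_6→V_7: (9)(-8) − (8)(-13) = 32
V_7→V_8: (8)(8) − (9)(-8) = 136
V_8→V_9: (9)(3) − (1)(8) = 19
V_9→V_1: (1)(11) − (-3)(3) = 20
Σ = 367
Area = |Σ|/2 = 183.5.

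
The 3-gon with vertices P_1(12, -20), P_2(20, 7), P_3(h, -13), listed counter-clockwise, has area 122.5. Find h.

5

The doubled signed area Σ (x_i y_{i+1} − x_{i+1} y_i) is linear in h.
With h=0 it equals 380; the coefficient of h is -27 (from the two edges through P_3).
So -27·h + 380 = 2·122.5 = 245 ⇒ h = 5.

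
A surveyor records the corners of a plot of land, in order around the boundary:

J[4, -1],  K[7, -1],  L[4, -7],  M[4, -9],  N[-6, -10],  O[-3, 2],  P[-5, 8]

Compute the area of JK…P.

113.5

Σ = (3) + (-45) + (-8) + (-94) + (-42) + (-14) + (-27) = -227
Area = |Σ|/2 = 113.5.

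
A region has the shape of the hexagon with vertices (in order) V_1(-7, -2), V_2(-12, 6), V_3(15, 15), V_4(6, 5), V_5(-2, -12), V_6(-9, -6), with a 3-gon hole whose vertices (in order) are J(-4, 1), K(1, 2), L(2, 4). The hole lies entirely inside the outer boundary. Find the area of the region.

Outer boundary:
V_1→V_2: (-7)(6) − (-12)(-2) = -66
V_2→V_3: (-12)(15) − (15)(6) = -270
V_3→V_4: (15)(5) − (6)(15) = -15
V_4→V_5: (6)(-12) − (-2)(5) = -62
V_5→V_6: (-2)(-6) − (-9)(-12) = -96
V_6→V_1: (-9)(-2) − (-7)(-6) = -24
Σ = -533
Area = |Σ|/2 = 266.5.
Hole:
Σ = (-9) + (0) + (18) = 9
Area = |Σ|/2 = 4.5.
Net area = 266.5 − 4.5 = 262.

262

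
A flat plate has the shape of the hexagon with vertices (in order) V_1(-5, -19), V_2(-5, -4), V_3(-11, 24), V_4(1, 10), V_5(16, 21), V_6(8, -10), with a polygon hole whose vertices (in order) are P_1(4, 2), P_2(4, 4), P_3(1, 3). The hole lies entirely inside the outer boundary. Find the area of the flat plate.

518

Outer boundary:
Apply the surveyor's formula: 2A = Σ (x_i·y_{i+1} − x_{i+1}·y_i), indices taken mod 6.
Σ = (-75) + (-164) + (-134) + (-139) + (-328) + (-202) = -1042
Area = |Σ|/2 = 521.
Hole:
Apply the shoelace (surveyor's) formula: 2A = Σ (x_i·y_{i+1} − x_{i+1}·y_i), indices taken mod 3.
P_1→P_2: (4)(4) − (4)(2) = 8
P_2→P_3: (4)(3) − (1)(4) = 8
P_3→P_1: (1)(2) − (4)(3) = -10
Σ = 6
Area = |Σ|/2 = 3.
Net area = 521 − 3 = 518.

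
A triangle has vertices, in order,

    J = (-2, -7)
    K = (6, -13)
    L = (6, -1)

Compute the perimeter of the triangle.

32

|JK| = √((8)² + (-6)²) = √100 = 10
|KL| = √((0)² + (12)²) = √144 = 12
|LJ| = √((-8)² + (-6)²) = √100 = 10
Perimeter = 10 + 12 + 10 = 32.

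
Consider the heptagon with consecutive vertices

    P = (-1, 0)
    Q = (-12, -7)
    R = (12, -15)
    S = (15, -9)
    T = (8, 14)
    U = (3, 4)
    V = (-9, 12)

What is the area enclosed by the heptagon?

Cross-terms: 7, 264, 117, 282, -10, 72, 12  ⇒  Σ = 744
Area = |Σ|/2 = 372.

372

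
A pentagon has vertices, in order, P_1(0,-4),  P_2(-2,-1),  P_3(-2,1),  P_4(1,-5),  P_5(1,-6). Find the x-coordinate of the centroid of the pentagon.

-17/24

Apply the shoelace formula. First the cross-terms c_i = x_i·y_{i+1} − x_{i+1}·y_i:
  -8, -4, 9, -1, -4  ⇒  2A = -8, A = -4.
Then Σ (x_i + x_{i+1})·c_i = 17, so x̄ = 17 / (6·(-4)) = -17/24.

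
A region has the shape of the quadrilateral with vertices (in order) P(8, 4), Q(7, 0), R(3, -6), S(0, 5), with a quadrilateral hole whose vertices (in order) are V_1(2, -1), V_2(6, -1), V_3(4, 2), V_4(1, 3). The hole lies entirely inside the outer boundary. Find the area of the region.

36

Outer boundary:
Apply Gauss's area formula: 2A = Σ (x_i·y_{i+1} − x_{i+1}·y_i), indices taken mod 4.
Σ = (-28) + (-42) + (15) + (-40) = -95
Area = |Σ|/2 = 47.5.
Hole:
Apply the shoelace (surveyor's) formula: 2A = Σ (x_i·y_{i+1} − x_{i+1}·y_i), indices taken mod 4.
Σ = (4) + (16) + (10) + (-7) = 23
Area = |Σ|/2 = 11.5.
Net area = 47.5 − 11.5 = 36.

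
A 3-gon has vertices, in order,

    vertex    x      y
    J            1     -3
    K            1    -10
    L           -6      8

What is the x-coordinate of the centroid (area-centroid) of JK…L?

-4/3

Apply the shoelace (surveyor's) formula. First the cross-terms c_i = x_i·y_{i+1} − x_{i+1}·y_i:
  -7, -52, 10  ⇒  2A = -49, A = -24.5.
Then Σ (x_i + x_{i+1})·c_i = 196, so x̄ = 196 / (6·(-24.5)) = -4/3.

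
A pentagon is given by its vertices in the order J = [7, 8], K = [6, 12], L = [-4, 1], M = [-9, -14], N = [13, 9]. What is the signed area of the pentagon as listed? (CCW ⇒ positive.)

J→K: (7)(12) − (6)(8) = 36
K→L: (6)(1) − (-4)(12) = 54
L→M: (-4)(-14) − (-9)(1) = 65
M→N: (-9)(9) − (13)(-14) = 101
N→J: (13)(8) − (7)(9) = 41
Σ = 297
Signed area = Σ/2 = 148.5 (positive ⇒ counter-clockwise traversal).

148.5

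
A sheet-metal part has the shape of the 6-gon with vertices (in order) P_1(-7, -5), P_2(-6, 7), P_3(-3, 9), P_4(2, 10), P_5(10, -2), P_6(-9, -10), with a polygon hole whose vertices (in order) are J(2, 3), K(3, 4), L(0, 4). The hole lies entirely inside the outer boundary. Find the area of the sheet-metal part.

Outer boundary:
Apply the shoelace (surveyor's) formula: 2A = Σ (x_i·y_{i+1} − x_{i+1}·y_i), indices taken mod 6.
Cross-terms: -79, -33, -48, -104, -118, -25  ⇒  Σ = -407
Area = |Σ|/2 = 203.5.
Hole:
Σ = (-1) + (12) + (-8) = 3
Area = |Σ|/2 = 1.5.
Net area = 203.5 − 1.5 = 202.

202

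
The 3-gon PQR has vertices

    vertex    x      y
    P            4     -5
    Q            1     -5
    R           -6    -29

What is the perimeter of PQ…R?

54

|PQ| = √((-3)² + (0)²) = √9 = 3
|QR| = √((-7)² + (-24)²) = √625 = 25
|RP| = √((10)² + (24)²) = √676 = 26
Perimeter = 3 + 25 + 26 = 54.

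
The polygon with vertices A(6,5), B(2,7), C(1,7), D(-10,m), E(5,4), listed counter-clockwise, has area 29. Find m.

3

Write out the shoelace sum; only the two edges meeting at D involve m:
2·Area = [(1·m − (-10)·7) + ((-10)·4 − 5·m)] + 40
       = -4·m + 70 = 58
⇒ m = 3.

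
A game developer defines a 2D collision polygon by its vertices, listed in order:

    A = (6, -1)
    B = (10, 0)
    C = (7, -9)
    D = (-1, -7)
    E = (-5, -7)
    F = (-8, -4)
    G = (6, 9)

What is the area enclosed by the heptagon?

155

Apply the shoelace (surveyor's) formula: 2A = Σ (x_i·y_{i+1} − x_{i+1}·y_i), indices taken mod 7.
Σ = (10) + (-90) + (-58) + (-28) + (-36) + (-48) + (-60) = -310
Area = |Σ|/2 = 155.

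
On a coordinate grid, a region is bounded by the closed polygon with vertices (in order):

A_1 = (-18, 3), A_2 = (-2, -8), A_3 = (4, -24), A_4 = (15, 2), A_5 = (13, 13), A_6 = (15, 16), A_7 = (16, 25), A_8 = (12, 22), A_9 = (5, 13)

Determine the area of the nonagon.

Apply Gauss's area formula: 2A = Σ (x_i·y_{i+1} − x_{i+1}·y_i), indices taken mod 9.
Σ = (150) + (80) + (368) + (169) + (13) + (119) + (52) + (46) + (249) = 1246
Area = |Σ|/2 = 623.

623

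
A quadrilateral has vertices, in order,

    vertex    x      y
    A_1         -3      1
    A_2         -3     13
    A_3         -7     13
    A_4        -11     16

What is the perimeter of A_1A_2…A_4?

38

|A_1A_2| = √((0)² + (12)²) = √144 = 12
|A_2A_3| = √((-4)² + (0)²) = √16 = 4
|A_3A_4| = √((-4)² + (3)²) = √25 = 5
|A_4A_1| = √((8)² + (-15)²) = √289 = 17
Perimeter = 12 + 4 + 5 + 17 = 38.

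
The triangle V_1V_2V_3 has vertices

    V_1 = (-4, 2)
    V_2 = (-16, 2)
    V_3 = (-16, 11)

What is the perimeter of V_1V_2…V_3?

|V_1V_2| = √((-12)² + (0)²) = √144 = 12
|V_2V_3| = √((0)² + (9)²) = √81 = 9
|V_3V_1| = √((12)² + (-9)²) = √225 = 15
Perimeter = 12 + 9 + 15 = 36.

36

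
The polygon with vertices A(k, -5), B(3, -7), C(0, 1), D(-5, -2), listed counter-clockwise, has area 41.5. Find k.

-7

Write out the shoelace sum; only the two edges meeting at A involve k:
2·Area = [((-5)·(-5) − k·(-2)) + (k·(-7) − 3·(-5))] + 8
       = -5·k + 48 = 83
⇒ k = -7.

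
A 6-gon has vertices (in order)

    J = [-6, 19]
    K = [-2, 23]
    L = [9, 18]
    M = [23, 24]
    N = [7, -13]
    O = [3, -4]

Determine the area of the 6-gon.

Apply the surveyor's formula: 2A = Σ (x_i·y_{i+1} − x_{i+1}·y_i), indices taken mod 6.
J→K: (-6)(23) − (-2)(19) = -100
K→L: (-2)(18) − (9)(23) = -243
L→M: (9)(24) − (23)(18) = -198
M→N: (23)(-13) − (7)(24) = -467
N→O: (7)(-4) − (3)(-13) = 11
O→J: (3)(19) − (-6)(-4) = 33
Σ = -964
Area = |Σ|/2 = 482.

482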